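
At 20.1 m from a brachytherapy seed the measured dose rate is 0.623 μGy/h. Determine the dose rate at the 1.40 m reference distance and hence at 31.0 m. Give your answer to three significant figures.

Applying the 1/r² law,
At 1.40 m: 0.623 × (20.1/1.40)² = 0.623 × 206.1 = 128.4 μGy/h
At 31.0 m: (1.40/31.0)² = 0.002040, so 128.4 × 0.002040 = 0.2619 μGy/h.

128 μGy/h; 0.262 μGy/h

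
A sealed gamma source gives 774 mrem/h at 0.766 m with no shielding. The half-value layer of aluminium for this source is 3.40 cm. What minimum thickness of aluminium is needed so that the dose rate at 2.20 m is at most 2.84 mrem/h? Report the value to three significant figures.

At 2.20 m, distance alone gives (0.766/2.20)² = 0.1212, so 774 × 0.1212 = 93.81 mrem/h.
Further attenuation needed: 93.81/2.84 = 33.03.
n = log₂(33.03) = 5.046 half-value layers.
Thickness = 5.046 × 3.40 cm = 17.16 cm.

17.2 cm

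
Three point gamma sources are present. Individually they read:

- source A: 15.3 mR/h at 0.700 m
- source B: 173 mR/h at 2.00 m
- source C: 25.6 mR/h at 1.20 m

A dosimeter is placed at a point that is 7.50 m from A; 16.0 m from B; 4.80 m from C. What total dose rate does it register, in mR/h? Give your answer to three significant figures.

4.44 mR/h

Each source contributes Iᵢ·(dᵢ/rᵢ)²; contributions add.
A: 15.3 × (0.700/7.50)² = 0.1333 mR/h
B: 173 × (2.00/16.0)² = 2.703 mR/h
C: 25.6 × (1.20/4.80)² = 1.600 mR/h
Total = 0.1333 + 2.703 + 1.600 = 4.436 mR/h.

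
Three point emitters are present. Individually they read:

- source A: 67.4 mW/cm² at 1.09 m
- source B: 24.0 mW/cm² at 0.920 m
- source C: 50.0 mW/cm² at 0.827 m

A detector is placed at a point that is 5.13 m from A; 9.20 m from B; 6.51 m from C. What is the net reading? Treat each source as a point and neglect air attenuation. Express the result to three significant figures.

By superposition, sum each source's inverse-square contribution:
A: 67.4 × (1.09/5.13)² = 3.043 mW/cm²
B: 24.0 × (0.920/9.20)² = 0.2400 mW/cm²
C: 50.0 × (0.827/6.51)² = 0.8069 mW/cm²
Total = 3.043 + 0.2400 + 0.8069 = 4.090 mW/cm².

4.09 mW/cm²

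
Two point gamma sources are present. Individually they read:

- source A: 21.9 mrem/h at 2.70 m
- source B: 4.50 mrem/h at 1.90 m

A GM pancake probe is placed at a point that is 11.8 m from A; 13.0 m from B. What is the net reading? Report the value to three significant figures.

Each source contributes Iᵢ·(dᵢ/rᵢ)²; contributions add.
A: 21.9 × (2.70/11.8)² = 1.147 mrem/h
B: 4.50 × (1.90/13.0)² = 0.09612 mrem/h
Total = 1.147 + 0.09612 = 1.243 mrem/h.

1.24 mrem/h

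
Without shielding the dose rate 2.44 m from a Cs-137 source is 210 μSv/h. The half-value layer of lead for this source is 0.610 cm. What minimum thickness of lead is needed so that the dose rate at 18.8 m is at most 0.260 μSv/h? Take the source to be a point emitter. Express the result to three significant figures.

At 18.8 m, distance alone gives (2.44/18.8)² = 0.01684, so 210 × 0.01684 = 3.536 μSv/h.
Further attenuation needed: 3.536/0.260 = 13.60.
n = log₂(13.60) = 3.766 half-value layers.
Thickness = 3.766 × 0.610 cm = 2.297 cm.

2.30 cm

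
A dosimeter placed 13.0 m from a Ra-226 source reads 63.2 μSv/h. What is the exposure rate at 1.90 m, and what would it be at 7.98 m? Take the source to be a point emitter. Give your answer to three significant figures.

Intensity scales as (d₁/d₂)², so
At 1.90 m: (13.0/1.90)² = 46.81, so 63.2 × 46.81 = 2958 μSv/h
At 7.98 m: 2958 × (1.90/7.98)² = 2958 × 0.05669 = 167.7 μSv/h.

2960 μSv/h; 168 μSv/h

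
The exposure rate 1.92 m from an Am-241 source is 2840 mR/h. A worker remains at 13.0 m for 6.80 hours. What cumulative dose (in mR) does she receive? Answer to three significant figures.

Applying the 1/r² law, rate at 13.0 m:
(1.92/13.0)² = 0.02181, so 2840 × 0.02181 = 61.94 mR/h.
Dose = rate × time = 61.94 mR/h × 6.800 h = 421.2 mR.

421 mR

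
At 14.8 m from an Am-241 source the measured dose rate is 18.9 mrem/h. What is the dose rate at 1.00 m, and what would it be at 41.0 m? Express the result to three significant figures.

Intensity scales as (d₁/d₂)², so
At 1.00 m: (14.8/1.00)² = 219.0, so 18.9 × 219.0 = 4139 mrem/h
At 41.0 m: 4139 × (1.00/41.0)² = 4139 × 0.0005949 = 2.462 mrem/h.

4140 mrem/h; 2.46 mrem/h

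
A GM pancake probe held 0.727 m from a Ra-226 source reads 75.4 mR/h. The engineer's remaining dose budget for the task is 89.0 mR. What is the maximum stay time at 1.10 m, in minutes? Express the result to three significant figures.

162 min

Applying the 1/r² law, rate at 1.10 m:
(0.727/1.10)² = 0.4368, so 75.4 × 0.4368 = 32.93 mR/h.
Stay time = 89.0 mR ÷ 32.93 mR/h = 2.703 h = 162.2 min.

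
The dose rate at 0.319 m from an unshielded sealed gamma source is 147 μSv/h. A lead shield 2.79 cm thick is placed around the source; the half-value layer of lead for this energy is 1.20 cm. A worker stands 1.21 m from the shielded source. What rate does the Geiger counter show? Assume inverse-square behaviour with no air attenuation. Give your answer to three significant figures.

2.04 μSv/h

Distance alone: (0.319/1.21)² = 0.06950, so 147 × 0.06950 = 10.22 μSv/h.
Shield: 2.79/1.20 = 2.325 half-value layers → attenuation 2^(−2.325) = 0.1996.
Combined: 10.22 × 0.1996 = 2.040 μSv/h.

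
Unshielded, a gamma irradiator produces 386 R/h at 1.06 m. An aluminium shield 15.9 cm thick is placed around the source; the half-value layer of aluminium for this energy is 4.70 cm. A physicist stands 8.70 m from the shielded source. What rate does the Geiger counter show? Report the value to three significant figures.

Distance alone: 386 × (1.06/8.70)² = 386 × 0.01484 = 5.728 R/h.
Shield: 15.9/4.70 = 3.383 half-value layers → attenuation 2^(−3.383) = 0.09586.
Combined: 5.728 × 0.09586 = 0.5491 R/h.

0.549 R/h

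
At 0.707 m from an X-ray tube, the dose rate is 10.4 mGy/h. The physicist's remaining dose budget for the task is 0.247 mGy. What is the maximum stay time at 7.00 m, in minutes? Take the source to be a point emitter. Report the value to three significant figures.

By the inverse-square law, rate at 7.00 m:
10.4 × (0.707/7.00)² = 10.4 × 0.01020 = 0.1061 mGy/h.
Stay time = 0.247 mGy ÷ 0.1061 mGy/h = 2.328 h = 139.7 min.

140 min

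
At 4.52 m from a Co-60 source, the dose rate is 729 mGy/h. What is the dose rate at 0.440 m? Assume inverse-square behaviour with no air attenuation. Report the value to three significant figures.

76900 mGy/h

Using I₁d₁² = I₂d₂², the rate at 0.440 m is
729 × (4.52/0.440)² = 729 × 105.5 = 76910 mGy/h.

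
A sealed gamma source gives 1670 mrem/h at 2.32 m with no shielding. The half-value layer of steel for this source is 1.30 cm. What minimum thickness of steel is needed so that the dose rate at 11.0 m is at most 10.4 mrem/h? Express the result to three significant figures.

3.69 cm

At 11.0 m, distance alone gives 1670 × (2.32/11.0)² = 1670 × 0.04448 = 74.28 mrem/h.
Further attenuation needed: 74.28/10.4 = 7.142.
n = log₂(7.142) = 2.836 half-value layers.
Thickness = 2.836 × 1.30 cm = 3.687 cm.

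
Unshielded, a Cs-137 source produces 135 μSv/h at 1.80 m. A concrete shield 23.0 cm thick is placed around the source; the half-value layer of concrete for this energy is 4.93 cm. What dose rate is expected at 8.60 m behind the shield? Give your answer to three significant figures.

Distance alone: 135 × (1.80/8.60)² = 135 × 0.04381 = 5.914 μSv/h.
Shield: 23.0/4.93 = 4.665 half-value layers → attenuation 2^(−4.665) = 0.03942.
Combined: 5.914 × 0.03942 = 0.2331 μSv/h.

0.233 μSv/h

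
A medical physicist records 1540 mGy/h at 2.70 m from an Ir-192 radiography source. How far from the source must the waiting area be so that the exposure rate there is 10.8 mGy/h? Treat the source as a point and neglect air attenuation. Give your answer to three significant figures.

32.2 m

Since intensity falls as 1/r², d₂ = d₁·√(I₁/I₂).
I₁/I₂ = 1540/10.8 = 142.6, so d₂ = 2.70 × √142.6 = 32.24 m.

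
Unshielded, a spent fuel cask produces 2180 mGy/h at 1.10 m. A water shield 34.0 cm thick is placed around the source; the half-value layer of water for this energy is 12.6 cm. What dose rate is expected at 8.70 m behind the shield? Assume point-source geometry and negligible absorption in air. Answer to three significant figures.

5.37 mGy/h

Distance alone: 2180 × (1.10/8.70)² = 2180 × 0.01599 = 34.86 mGy/h.
Shield: 34.0/12.6 = 2.698 half-value layers → attenuation 2^(−2.698) = 0.1541.
Combined: 34.86 × 0.1541 = 5.372 mGy/h.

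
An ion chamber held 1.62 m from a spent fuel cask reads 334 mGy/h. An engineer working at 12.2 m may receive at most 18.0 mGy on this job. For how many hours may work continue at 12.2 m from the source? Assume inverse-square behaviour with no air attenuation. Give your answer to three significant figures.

3.06 h

Using I₁d₁² = I₂d₂², rate at 12.2 m:
334 × (1.62/12.2)² = 334 × 0.01763 = 5.888 mGy/h.
Stay time = 18.0 mGy ÷ 5.888 mGy/h = 3.057 h.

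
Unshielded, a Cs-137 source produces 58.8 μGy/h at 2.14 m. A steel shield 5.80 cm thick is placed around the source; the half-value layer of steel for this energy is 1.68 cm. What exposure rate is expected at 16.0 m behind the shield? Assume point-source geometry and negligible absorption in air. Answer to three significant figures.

Distance alone: (2.14/16.0)² = 0.01789, so 58.8 × 0.01789 = 1.052 μGy/h.
Shield: 5.80/1.68 = 3.452 half-value layers → attenuation 2^(−3.452) = 0.09138.
Combined: 1.052 × 0.09138 = 0.09613 μGy/h.

0.0961 μGy/h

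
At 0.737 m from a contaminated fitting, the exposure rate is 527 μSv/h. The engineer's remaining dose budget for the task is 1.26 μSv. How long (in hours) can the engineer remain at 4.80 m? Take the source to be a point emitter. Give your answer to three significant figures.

Using I₁d₁² = I₂d₂², rate at 4.80 m:
527 × (0.737/4.80)² = 527 × 0.02358 = 12.43 μSv/h.
Stay time = 1.26 μSv ÷ 12.43 μSv/h = 0.1014 h.

0.101 h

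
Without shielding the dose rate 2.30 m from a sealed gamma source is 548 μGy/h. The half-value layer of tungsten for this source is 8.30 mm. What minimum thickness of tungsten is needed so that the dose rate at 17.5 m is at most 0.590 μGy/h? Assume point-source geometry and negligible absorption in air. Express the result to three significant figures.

At 17.5 m, distance alone gives 548 × (2.30/17.5)² = 548 × 0.01727 = 9.464 μGy/h.
Further attenuation needed: 9.464/0.590 = 16.04.
n = log₂(16.04) = 4.004 half-value layers.
Thickness = 4.004 × 8.30 mm = 33.23 mm.

33.2 mm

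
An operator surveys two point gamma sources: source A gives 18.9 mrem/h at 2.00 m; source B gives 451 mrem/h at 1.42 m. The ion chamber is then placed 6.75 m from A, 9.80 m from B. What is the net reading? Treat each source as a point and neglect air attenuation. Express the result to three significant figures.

By superposition, sum each source's inverse-square contribution:
A: 18.9 × (2.00/6.75)² = 1.659 mrem/h
B: 451 × (1.42/9.80)² = 9.469 mrem/h
Total = 1.659 + 9.469 = 11.13 mrem/h.

11.1 mrem/h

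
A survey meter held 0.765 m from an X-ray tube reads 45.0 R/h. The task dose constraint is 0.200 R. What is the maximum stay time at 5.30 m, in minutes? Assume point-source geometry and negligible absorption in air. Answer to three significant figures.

12.8 min

By the inverse-square law, rate at 5.30 m:
45.0 × (0.765/5.30)² = 45.0 × 0.02083 = 0.9374 R/h.
Stay time = 0.200 R ÷ 0.9374 R/h = 0.2134 h = 12.80 min.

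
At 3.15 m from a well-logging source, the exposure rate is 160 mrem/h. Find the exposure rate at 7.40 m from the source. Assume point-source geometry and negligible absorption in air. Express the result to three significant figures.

Intensity scales as (d₁/d₂)², so the rate at 7.40 m is
(3.15/7.40)² = 0.1812, so 160 × 0.1812 = 28.99 mrem/h.

29.0 mrem/h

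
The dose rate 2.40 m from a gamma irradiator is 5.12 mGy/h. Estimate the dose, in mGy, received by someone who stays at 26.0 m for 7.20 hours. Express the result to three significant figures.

0.314 mGy

Since intensity falls as 1/r², rate at 26.0 m:
(2.40/26.0)² = 0.008521, so 5.12 × 0.008521 = 0.04363 mGy/h.
Dose = rate × time = 0.04363 mGy/h × 7.200 h = 0.3141 mGy.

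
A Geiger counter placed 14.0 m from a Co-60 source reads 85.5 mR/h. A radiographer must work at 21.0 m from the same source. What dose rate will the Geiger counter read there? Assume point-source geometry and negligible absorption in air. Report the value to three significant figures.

Using I₁d₁² = I₂d₂², scaling from 14.0 m to 21.0 m:
(14.0/21.0)² = 0.4444, so 85.5 × 0.4444 = 38.00 mR/h.

38.0 mR/h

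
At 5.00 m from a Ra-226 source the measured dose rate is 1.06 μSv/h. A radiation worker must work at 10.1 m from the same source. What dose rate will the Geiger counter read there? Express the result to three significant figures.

Applying the 1/r² law, scaling from 5.00 m to 10.1 m:
(5.00/10.1)² = 0.2451, so 1.06 × 0.2451 = 0.2598 μSv/h.

0.260 μSv/h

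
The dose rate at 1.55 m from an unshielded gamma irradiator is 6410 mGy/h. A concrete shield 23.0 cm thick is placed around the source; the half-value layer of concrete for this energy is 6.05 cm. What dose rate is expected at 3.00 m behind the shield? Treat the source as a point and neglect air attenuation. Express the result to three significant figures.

123 mGy/h

Distance alone: (1.55/3.00)² = 0.2669, so 6410 × 0.2669 = 1711 mGy/h.
Shield: 23.0/6.05 = 3.802 half-value layers → attenuation 2^(−3.802) = 0.07169.
Combined: 1711 × 0.07169 = 122.7 mGy/h.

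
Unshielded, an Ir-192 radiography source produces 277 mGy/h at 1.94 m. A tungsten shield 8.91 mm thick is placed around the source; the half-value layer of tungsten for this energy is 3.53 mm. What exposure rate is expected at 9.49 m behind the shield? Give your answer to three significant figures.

Distance alone: (1.94/9.49)² = 0.04179, so 277 × 0.04179 = 11.58 mGy/h.
Shield: 8.91/3.53 = 2.524 half-value layers → attenuation 2^(−2.524) = 0.1739.
Combined: 11.58 × 0.1739 = 2.014 mGy/h.

2.01 mGy/h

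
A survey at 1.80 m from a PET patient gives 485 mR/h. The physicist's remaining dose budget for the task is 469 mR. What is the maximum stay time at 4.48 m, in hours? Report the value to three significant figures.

5.99 h

Applying the 1/r² law, rate at 4.48 m:
485 × (1.80/4.48)² = 485 × 0.1614 = 78.28 mR/h.
Stay time = 469 mR ÷ 78.28 mR/h = 5.991 h.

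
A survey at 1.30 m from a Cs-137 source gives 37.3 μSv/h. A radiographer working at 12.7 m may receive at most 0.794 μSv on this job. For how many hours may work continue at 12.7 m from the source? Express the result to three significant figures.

Using I₁d₁² = I₂d₂², rate at 12.7 m:
(1.30/12.7)² = 0.01048, so 37.3 × 0.01048 = 0.3909 μSv/h.
Stay time = 0.794 μSv ÷ 0.3909 μSv/h = 2.031 h.

2.03 h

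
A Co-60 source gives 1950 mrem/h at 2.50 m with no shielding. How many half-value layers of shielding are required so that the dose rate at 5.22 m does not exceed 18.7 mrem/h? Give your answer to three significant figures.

At 5.22 m, distance alone gives 1950 × (2.50/5.22)² = 1950 × 0.2294 = 447.3 mrem/h.
Further attenuation needed: 447.3/18.7 = 23.92.
n = log₂(23.92) = 4.580 half-value layers.

4.58 half-value layers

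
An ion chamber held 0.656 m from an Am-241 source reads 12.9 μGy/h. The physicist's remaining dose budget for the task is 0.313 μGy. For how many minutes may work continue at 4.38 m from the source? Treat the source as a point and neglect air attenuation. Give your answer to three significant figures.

Using I₁d₁² = I₂d₂², rate at 4.38 m:
12.9 × (0.656/4.38)² = 12.9 × 0.02243 = 0.2893 μGy/h.
Stay time = 0.313 μGy ÷ 0.2893 μGy/h = 1.082 h = 64.92 min.

64.9 min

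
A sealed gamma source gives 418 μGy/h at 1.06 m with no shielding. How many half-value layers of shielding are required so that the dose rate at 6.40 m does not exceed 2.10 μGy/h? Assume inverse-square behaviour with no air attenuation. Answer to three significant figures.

At 6.40 m, distance alone gives 418 × (1.06/6.40)² = 418 × 0.02743 = 11.47 μGy/h.
Further attenuation needed: 11.47/2.10 = 5.462.
n = log₂(5.462) = 2.449 half-value layers.

2.45 half-value layers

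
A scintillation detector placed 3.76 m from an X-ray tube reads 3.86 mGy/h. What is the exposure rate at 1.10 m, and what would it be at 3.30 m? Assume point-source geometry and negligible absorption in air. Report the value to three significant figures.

45.1 mGy/h; 5.01 mGy/h

By the inverse-square law,
At 1.10 m: (3.76/1.10)² = 11.68, so 3.86 × 11.68 = 45.08 mGy/h
At 3.30 m: (1.10/3.30)² = 0.1111, so 45.08 × 0.1111 = 5.008 mGy/h.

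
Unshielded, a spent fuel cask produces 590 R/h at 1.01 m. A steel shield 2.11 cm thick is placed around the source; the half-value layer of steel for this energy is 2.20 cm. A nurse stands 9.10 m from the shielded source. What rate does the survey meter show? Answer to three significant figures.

3.74 R/h

Distance alone: (1.01/9.10)² = 0.01232, so 590 × 0.01232 = 7.269 R/h.
Shield: 2.11/2.20 = 0.9591 half-value layers → attenuation 2^(−0.9591) = 0.5144.
Combined: 7.269 × 0.5144 = 3.739 R/h.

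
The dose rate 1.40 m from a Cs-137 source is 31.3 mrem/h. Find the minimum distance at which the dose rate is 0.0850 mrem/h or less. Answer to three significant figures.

By the inverse-square law, d₂ = d₁·√(I₁/I₂).
I₁/I₂ = 31.3/0.0850 = 368.2, so d₂ = 1.40 × √368.2 = 26.86 m.

26.9 m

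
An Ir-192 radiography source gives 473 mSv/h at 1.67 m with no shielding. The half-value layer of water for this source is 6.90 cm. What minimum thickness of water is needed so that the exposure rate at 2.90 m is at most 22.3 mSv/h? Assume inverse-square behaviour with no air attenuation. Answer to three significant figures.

At 2.90 m, distance alone gives (1.67/2.90)² = 0.3316, so 473 × 0.3316 = 156.8 mSv/h.
Further attenuation needed: 156.8/22.3 = 7.031.
n = log₂(7.031) = 2.814 half-value layers.
Thickness = 2.814 × 6.90 cm = 19.42 cm.

19.4 cm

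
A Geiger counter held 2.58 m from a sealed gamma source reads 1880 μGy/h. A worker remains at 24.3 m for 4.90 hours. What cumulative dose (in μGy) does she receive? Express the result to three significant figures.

104 μGy

Since intensity falls as 1/r², rate at 24.3 m:
1880 × (2.58/24.3)² = 1880 × 0.01127 = 21.19 μGy/h.
Dose = rate × time = 21.19 μGy/h × 4.900 h = 103.8 μGy.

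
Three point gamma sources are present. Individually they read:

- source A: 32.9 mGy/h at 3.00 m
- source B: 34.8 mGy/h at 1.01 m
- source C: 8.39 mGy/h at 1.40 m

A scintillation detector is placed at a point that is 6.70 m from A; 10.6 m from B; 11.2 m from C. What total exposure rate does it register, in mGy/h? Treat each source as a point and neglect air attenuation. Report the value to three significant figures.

7.04 mGy/h

By superposition, sum each source's inverse-square contribution:
A: 32.9 × (3.00/6.70)² = 6.596 mGy/h
B: 34.8 × (1.01/10.6)² = 0.3159 mGy/h
C: 8.39 × (1.40/11.2)² = 0.1311 mGy/h
Total = 6.596 + 0.3159 + 0.1311 = 7.043 mGy/h.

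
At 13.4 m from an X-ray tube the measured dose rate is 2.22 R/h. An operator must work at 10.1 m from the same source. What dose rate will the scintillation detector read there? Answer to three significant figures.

3.91 R/h

Since intensity falls as 1/r², scaling from 13.4 m to 10.1 m:
2.22 × (13.4/10.1)² = 2.22 × 1.760 = 3.907 R/h.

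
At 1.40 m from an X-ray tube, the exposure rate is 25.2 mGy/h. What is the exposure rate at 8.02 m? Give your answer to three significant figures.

0.768 mGy/h

Using I₁d₁² = I₂d₂², the rate at 8.02 m is
(1.40/8.02)² = 0.03047, so 25.2 × 0.03047 = 0.7678 mGy/h.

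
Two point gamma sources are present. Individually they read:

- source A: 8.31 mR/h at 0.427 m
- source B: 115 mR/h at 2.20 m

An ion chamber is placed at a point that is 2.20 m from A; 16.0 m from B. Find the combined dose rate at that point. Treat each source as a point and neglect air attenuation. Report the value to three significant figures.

2.49 mR/h

Each source contributes Iᵢ·(dᵢ/rᵢ)²; contributions add.
A: 8.31 × (0.427/2.20)² = 0.3130 mR/h
B: 115 × (2.20/16.0)² = 2.174 mR/h
Total = 0.3130 + 2.174 = 2.487 mR/h.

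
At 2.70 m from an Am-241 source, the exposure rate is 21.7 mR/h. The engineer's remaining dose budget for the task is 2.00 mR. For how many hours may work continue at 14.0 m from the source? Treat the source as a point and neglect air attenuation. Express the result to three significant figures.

By the inverse-square law, rate at 14.0 m:
(2.70/14.0)² = 0.03719, so 21.7 × 0.03719 = 0.8070 mR/h.
Stay time = 2.00 mR ÷ 0.8070 mR/h = 2.478 h.

2.48 h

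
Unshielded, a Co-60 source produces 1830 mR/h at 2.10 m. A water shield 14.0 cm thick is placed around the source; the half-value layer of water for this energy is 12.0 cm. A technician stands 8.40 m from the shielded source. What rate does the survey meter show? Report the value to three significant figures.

Distance alone: (2.10/8.40)² = 0.06250, so 1830 × 0.06250 = 114.4 mR/h.
Shield: 14.0/12.0 = 1.167 half-value layers → attenuation 2^(−1.167) = 0.4453.
Combined: 114.4 × 0.4453 = 50.94 mR/h.

50.9 mR/h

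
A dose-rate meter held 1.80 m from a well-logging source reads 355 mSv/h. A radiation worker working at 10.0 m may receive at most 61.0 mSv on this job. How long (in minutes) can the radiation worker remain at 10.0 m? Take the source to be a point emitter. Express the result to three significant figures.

Intensity scales as (d₁/d₂)², so rate at 10.0 m:
355 × (1.80/10.0)² = 355 × 0.03240 = 11.50 mSv/h.
Stay time = 61.0 mSv ÷ 11.50 mSv/h = 5.304 h = 318.2 min.

318 min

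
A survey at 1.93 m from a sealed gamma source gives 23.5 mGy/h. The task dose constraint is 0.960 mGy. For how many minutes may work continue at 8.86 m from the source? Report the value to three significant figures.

51.7 min

Applying the 1/r² law, rate at 8.86 m:
23.5 × (1.93/8.86)² = 23.5 × 0.04745 = 1.115 mGy/h.
Stay time = 0.960 mGy ÷ 1.115 mGy/h = 0.8610 h = 51.66 min.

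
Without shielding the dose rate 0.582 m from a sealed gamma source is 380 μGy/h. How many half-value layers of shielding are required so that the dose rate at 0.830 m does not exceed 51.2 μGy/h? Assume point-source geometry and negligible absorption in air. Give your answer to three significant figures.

1.87 half-value layers

At 0.830 m, distance alone gives 380 × (0.582/0.830)² = 380 × 0.4917 = 186.8 μGy/h.
Further attenuation needed: 186.8/51.2 = 3.648.
n = log₂(3.648) = 1.867 half-value layers.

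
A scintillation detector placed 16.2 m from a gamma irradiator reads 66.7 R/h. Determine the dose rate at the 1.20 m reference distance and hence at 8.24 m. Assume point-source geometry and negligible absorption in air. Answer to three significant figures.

12200 R/h; 258 R/h

Applying the 1/r² law,
At 1.20 m: 66.7 × (16.2/1.20)² = 66.7 × 182.2 = 12150 R/h
At 8.24 m: (1.20/8.24)² = 0.02121, so 12150 × 0.02121 = 257.7 R/h.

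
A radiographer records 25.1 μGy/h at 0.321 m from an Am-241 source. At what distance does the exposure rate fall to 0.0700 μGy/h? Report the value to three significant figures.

6.08 m

By the inverse-square law, d₂ = d₁·√(I₁/I₂).
I₁/I₂ = 25.1/0.0700 = 358.6, so d₂ = 0.321 × √358.6 = 6.079 m.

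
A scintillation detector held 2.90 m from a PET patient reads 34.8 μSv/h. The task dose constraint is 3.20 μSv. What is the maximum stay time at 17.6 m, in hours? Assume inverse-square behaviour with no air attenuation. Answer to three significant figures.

3.39 h

Applying the 1/r² law, rate at 17.6 m:
(2.90/17.6)² = 0.02715, so 34.8 × 0.02715 = 0.9448 μSv/h.
Stay time = 3.20 μSv ÷ 0.9448 μSv/h = 3.387 h.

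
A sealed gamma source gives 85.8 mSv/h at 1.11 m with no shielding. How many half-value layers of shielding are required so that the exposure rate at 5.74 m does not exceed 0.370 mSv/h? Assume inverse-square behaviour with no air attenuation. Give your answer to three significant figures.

At 5.74 m, distance alone gives 85.8 × (1.11/5.74)² = 85.8 × 0.03740 = 3.209 mSv/h.
Further attenuation needed: 3.209/0.370 = 8.673.
n = log₂(8.673) = 3.117 half-value layers.

3.12 half-value layers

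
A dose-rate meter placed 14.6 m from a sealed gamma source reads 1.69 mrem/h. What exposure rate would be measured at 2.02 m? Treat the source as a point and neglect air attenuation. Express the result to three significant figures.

88.3 mrem/h

Intensity scales as (d₁/d₂)², so scaling from 14.6 m to 2.02 m:
1.69 × (14.6/2.02)² = 1.69 × 52.24 = 88.29 mrem/h.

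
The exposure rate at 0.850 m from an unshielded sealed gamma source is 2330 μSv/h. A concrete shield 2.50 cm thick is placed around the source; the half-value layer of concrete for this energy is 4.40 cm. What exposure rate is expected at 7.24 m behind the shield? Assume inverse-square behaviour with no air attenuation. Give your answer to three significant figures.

Distance alone: 2330 × (0.850/7.24)² = 2330 × 0.01378 = 32.11 μSv/h.
Shield: 2.50/4.40 = 0.5682 half-value layers → attenuation 2^(−0.5682) = 0.6745.
Combined: 32.11 × 0.6745 = 21.66 μSv/h.

21.7 μSv/h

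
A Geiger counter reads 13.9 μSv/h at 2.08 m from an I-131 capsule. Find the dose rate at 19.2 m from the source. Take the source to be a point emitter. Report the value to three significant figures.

0.163 μSv/h

Using I₁d₁² = I₂d₂², the rate at 19.2 m is
13.9 × (2.08/19.2)² = 13.9 × 0.01174 = 0.1632 μSv/h.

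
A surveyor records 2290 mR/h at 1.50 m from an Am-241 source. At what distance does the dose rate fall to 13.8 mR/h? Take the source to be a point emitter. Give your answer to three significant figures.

Applying the 1/r² law, d₂ = d₁·√(I₁/I₂).
I₁/I₂ = 2290/13.8 = 165.9, so d₂ = 1.50 × √165.9 = 19.32 m.

19.3 m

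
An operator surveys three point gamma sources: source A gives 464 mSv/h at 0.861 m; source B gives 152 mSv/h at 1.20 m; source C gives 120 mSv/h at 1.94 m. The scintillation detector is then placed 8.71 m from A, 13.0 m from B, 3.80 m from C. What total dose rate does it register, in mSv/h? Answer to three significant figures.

37.1 mSv/h

Each source contributes Iᵢ·(dᵢ/rᵢ)²; contributions add.
A: 464 × (0.861/8.71)² = 4.534 mSv/h
B: 152 × (1.20/13.0)² = 1.295 mSv/h
C: 120 × (1.94/3.80)² = 31.28 mSv/h
Total = 4.534 + 1.295 + 31.28 = 37.11 mSv/h.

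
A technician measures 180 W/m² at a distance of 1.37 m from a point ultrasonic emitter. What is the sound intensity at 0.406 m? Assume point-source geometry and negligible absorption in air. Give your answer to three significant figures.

2050 W/m²

Using I₁d₁² = I₂d₂², the rate at 0.406 m is
(1.37/0.406)² = 11.39, so 180 × 11.39 = 2050 W/m².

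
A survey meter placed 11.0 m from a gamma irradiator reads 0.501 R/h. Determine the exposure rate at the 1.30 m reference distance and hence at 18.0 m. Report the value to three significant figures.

35.9 R/h; 0.187 R/h

Applying the 1/r² law,
At 1.30 m: (11.0/1.30)² = 71.60, so 0.501 × 71.60 = 35.87 R/h
At 18.0 m: (1.30/18.0)² = 0.005216, so 35.87 × 0.005216 = 0.1871 R/h.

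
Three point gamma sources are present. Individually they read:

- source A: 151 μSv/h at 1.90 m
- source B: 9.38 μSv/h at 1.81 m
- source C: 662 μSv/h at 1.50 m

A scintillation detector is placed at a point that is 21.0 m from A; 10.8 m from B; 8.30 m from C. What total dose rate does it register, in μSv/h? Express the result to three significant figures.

By superposition, sum each source's inverse-square contribution:
A: 151 × (1.90/21.0)² = 1.236 μSv/h
B: 9.38 × (1.81/10.8)² = 0.2635 μSv/h
C: 662 × (1.50/8.30)² = 21.62 μSv/h
Total = 1.236 + 0.2635 + 21.62 = 23.12 μSv/h.

23.1 μSv/h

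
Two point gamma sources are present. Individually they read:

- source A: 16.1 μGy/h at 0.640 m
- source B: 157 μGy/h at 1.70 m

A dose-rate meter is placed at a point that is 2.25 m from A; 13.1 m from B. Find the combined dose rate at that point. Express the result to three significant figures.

By superposition, sum each source's inverse-square contribution:
A: 16.1 × (0.640/2.25)² = 1.303 μGy/h
B: 157 × (1.70/13.1)² = 2.644 μGy/h
Total = 1.303 + 2.644 = 3.947 μGy/h.

3.95 μGy/h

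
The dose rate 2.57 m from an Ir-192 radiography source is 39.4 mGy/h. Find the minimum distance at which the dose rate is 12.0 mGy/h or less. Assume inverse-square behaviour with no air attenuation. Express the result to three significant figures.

4.66 m

By the inverse-square law, d₂ = d₁·√(I₁/I₂).
I₁/I₂ = 39.4/12.0 = 3.283, so d₂ = 2.57 × √3.283 = 4.657 m.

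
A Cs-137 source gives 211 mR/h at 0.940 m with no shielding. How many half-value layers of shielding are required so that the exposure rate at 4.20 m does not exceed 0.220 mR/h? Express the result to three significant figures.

5.59 half-value layers

At 4.20 m, distance alone gives (0.940/4.20)² = 0.05009, so 211 × 0.05009 = 10.57 mR/h.
Further attenuation needed: 10.57/0.220 = 48.05.
n = log₂(48.05) = 5.586 half-value layers.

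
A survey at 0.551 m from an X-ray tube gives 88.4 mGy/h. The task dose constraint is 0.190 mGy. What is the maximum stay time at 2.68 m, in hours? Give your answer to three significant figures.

0.0508 h

Intensity scales as (d₁/d₂)², so rate at 2.68 m:
(0.551/2.68)² = 0.04227, so 88.4 × 0.04227 = 3.737 mGy/h.
Stay time = 0.190 mGy ÷ 3.737 mGy/h = 0.05084 h.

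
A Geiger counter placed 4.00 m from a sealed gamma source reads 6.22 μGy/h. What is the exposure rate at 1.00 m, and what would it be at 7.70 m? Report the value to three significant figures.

Intensity scales as (d₁/d₂)², so
At 1.00 m: 6.22 × (4.00/1.00)² = 6.22 × 16.00 = 99.52 μGy/h
At 7.70 m: 99.52 × (1.00/7.70)² = 99.52 × 0.01687 = 1.679 μGy/h.

99.5 μGy/h; 1.68 μGy/h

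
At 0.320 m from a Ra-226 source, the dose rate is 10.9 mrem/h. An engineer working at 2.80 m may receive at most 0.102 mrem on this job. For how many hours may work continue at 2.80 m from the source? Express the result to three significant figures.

Using I₁d₁² = I₂d₂², rate at 2.80 m:
10.9 × (0.320/2.80)² = 10.9 × 0.01306 = 0.1424 mrem/h.
Stay time = 0.102 mrem ÷ 0.1424 mrem/h = 0.7163 h.

0.716 h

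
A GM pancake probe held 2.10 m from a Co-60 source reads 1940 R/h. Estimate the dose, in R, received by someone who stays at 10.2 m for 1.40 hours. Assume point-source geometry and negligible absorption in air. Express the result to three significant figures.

Applying the 1/r² law, rate at 10.2 m:
(2.10/10.2)² = 0.04239, so 1940 × 0.04239 = 82.24 R/h.
Dose = rate × time = 82.24 R/h × 1.400 h = 115.1 R.

115 R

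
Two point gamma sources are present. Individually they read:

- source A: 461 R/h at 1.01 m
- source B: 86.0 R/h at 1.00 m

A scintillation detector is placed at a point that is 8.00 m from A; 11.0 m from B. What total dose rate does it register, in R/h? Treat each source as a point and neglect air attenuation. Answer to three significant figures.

Each source contributes Iᵢ·(dᵢ/rᵢ)²; contributions add.
A: 461 × (1.01/8.00)² = 7.348 R/h
B: 86.0 × (1.00/11.0)² = 0.7107 R/h
Total = 7.348 + 0.7107 = 8.059 R/h.

8.06 R/h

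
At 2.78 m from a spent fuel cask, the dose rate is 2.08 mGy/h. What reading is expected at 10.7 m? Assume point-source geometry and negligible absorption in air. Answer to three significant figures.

Since intensity falls as 1/r², the rate at 10.7 m is
2.08 × (2.78/10.7)² = 2.08 × 0.06750 = 0.1404 mGy/h.

0.140 mGy/h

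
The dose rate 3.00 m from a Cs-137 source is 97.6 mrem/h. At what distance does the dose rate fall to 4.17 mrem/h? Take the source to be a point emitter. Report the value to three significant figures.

14.5 m

Intensity scales as (d₁/d₂)², so d₂ = d₁·√(I₁/I₂).
I₁/I₂ = 97.6/4.17 = 23.41, so d₂ = 3.00 × √23.41 = 14.52 m.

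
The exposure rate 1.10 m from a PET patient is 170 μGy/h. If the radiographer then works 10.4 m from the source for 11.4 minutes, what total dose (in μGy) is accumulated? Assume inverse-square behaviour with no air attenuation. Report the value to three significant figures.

0.361 μGy

Using I₁d₁² = I₂d₂², rate at 10.4 m:
(1.10/10.4)² = 0.01119, so 170 × 0.01119 = 1.902 μGy/h.
Dose = rate × time = 1.902 μGy/h × 0.1900 h = 0.3614 μGy.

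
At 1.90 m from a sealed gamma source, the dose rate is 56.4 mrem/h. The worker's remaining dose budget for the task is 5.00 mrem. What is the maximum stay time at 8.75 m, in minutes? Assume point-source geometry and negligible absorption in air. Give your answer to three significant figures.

113 min

Since intensity falls as 1/r², rate at 8.75 m:
(1.90/8.75)² = 0.04715, so 56.4 × 0.04715 = 2.659 mrem/h.
Stay time = 5.00 mrem ÷ 2.659 mrem/h = 1.880 h = 112.8 min.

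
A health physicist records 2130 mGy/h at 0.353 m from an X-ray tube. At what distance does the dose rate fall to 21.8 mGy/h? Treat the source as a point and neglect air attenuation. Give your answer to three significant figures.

3.49 m

Applying the 1/r² law, d₂ = d₁·√(I₁/I₂).
I₁/I₂ = 2130/21.8 = 97.71, so d₂ = 0.353 × √97.71 = 3.489 m.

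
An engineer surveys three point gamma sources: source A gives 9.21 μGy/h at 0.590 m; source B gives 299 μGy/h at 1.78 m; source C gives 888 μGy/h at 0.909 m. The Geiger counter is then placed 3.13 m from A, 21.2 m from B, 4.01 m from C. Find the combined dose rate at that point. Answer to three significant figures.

Each source contributes Iᵢ·(dᵢ/rᵢ)²; contributions add.
A: 9.21 × (0.590/3.13)² = 0.3272 μGy/h
B: 299 × (1.78/21.2)² = 2.108 μGy/h
C: 888 × (0.909/4.01)² = 45.63 μGy/h
Total = 0.3272 + 2.108 + 45.63 = 48.07 μGy/h.

48.1 μGy/h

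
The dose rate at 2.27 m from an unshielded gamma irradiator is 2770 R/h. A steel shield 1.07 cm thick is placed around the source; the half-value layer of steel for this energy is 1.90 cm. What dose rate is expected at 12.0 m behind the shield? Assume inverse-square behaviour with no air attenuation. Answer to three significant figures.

Distance alone: 2770 × (2.27/12.0)² = 2770 × 0.03578 = 99.11 R/h.
Shield: 1.07/1.90 = 0.5632 half-value layers → attenuation 2^(−0.5632) = 0.6768.
Combined: 99.11 × 0.6768 = 67.08 R/h.

67.1 R/h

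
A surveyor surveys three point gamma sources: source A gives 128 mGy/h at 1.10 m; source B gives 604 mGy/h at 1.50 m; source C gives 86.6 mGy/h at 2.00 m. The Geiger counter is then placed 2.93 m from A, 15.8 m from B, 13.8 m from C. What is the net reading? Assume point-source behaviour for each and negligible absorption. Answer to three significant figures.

Each source contributes Iᵢ·(dᵢ/rᵢ)²; contributions add.
A: 128 × (1.10/2.93)² = 18.04 mGy/h
B: 604 × (1.50/15.8)² = 5.444 mGy/h
C: 86.6 × (2.00/13.8)² = 1.819 mGy/h
Total = 18.04 + 5.444 + 1.819 = 25.30 mGy/h.

25.3 mGy/h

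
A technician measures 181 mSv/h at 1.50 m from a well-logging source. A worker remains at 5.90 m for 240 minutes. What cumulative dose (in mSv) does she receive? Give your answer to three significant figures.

46.8 mSv

Using I₁d₁² = I₂d₂², rate at 5.90 m:
181 × (1.50/5.90)² = 181 × 0.06464 = 11.70 mSv/h.
Dose = rate × time = 11.70 mSv/h × 4.000 h = 46.80 mSv.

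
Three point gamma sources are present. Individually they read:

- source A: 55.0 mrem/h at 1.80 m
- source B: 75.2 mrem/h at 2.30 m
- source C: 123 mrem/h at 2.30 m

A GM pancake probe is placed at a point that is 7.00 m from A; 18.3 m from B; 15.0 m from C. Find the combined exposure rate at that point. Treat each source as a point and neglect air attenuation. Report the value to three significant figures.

7.72 mrem/h

Each source contributes Iᵢ·(dᵢ/rᵢ)²; contributions add.
A: 55.0 × (1.80/7.00)² = 3.637 mrem/h
B: 75.2 × (2.30/18.3)² = 1.188 mrem/h
C: 123 × (2.30/15.0)² = 2.892 mrem/h
Total = 3.637 + 1.188 + 2.892 = 7.717 mrem/h.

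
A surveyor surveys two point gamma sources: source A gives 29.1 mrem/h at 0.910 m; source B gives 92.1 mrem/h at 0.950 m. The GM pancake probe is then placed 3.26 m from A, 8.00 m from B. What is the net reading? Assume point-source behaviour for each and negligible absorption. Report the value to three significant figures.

By superposition, sum each source's inverse-square contribution:
A: 29.1 × (0.910/3.26)² = 2.267 mrem/h
B: 92.1 × (0.950/8.00)² = 1.299 mrem/h
Total = 2.267 + 1.299 = 3.566 mrem/h.

3.57 mrem/h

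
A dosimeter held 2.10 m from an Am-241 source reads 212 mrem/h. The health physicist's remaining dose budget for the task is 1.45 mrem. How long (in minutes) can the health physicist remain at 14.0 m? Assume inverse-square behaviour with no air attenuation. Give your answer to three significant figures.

18.2 min

By the inverse-square law, rate at 14.0 m:
(2.10/14.0)² = 0.02250, so 212 × 0.02250 = 4.770 mrem/h.
Stay time = 1.45 mrem ÷ 4.770 mrem/h = 0.3040 h = 18.24 min.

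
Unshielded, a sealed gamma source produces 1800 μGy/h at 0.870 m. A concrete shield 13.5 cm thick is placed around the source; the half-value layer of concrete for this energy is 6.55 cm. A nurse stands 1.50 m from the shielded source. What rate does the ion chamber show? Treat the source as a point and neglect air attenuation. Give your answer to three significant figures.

Distance alone: (0.870/1.50)² = 0.3364, so 1800 × 0.3364 = 605.5 μGy/h.
Shield: 13.5/6.55 = 2.061 half-value layers → attenuation 2^(−2.061) = 0.2396.
Combined: 605.5 × 0.2396 = 145.1 μGy/h.

145 μGy/h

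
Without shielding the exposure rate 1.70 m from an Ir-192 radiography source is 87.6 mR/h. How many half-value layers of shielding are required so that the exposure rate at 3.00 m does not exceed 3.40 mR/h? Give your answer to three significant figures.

At 3.00 m, distance alone gives (1.70/3.00)² = 0.3211, so 87.6 × 0.3211 = 28.13 mR/h.
Further attenuation needed: 28.13/3.40 = 8.274.
n = log₂(8.274) = 3.049 half-value layers.

3.05 half-value layers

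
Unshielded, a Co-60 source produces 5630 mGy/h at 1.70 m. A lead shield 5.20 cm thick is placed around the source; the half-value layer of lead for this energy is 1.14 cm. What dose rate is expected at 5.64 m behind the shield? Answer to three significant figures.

21.7 mGy/h

Distance alone: (1.70/5.64)² = 0.09085, so 5630 × 0.09085 = 511.5 mGy/h.
Shield: 5.20/1.14 = 4.561 half-value layers → attenuation 2^(−4.561) = 0.04236.
Combined: 511.5 × 0.04236 = 21.67 mGy/h.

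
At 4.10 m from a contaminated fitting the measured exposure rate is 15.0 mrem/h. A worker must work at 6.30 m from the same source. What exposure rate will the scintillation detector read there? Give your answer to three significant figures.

6.35 mrem/h

Intensity scales as (d₁/d₂)², so scaling from 4.10 m to 6.30 m:
15.0 × (4.10/6.30)² = 15.0 × 0.4235 = 6.353 mrem/h.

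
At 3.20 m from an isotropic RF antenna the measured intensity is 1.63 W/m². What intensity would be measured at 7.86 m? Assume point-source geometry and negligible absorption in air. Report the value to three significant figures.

Intensity scales as (d₁/d₂)², so scaling from 3.20 m to 7.86 m:
(3.20/7.86)² = 0.1658, so 1.63 × 0.1658 = 0.2703 W/m².

0.270 W/m²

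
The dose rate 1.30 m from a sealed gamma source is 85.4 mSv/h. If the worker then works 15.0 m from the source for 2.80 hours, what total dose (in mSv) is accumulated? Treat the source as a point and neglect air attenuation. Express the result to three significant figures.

1.80 mSv

Applying the 1/r² law, rate at 15.0 m:
(1.30/15.0)² = 0.007511, so 85.4 × 0.007511 = 0.6414 mSv/h.
Dose = rate × time = 0.6414 mSv/h × 2.800 h = 1.796 mSv.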